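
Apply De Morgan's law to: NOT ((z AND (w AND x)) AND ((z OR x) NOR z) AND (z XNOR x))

NOT (z AND (w AND x)) OR NOT ((z OR x) NOR z) OR NOT (z XNOR x)
De Morgan's: NOT(AND of terms) = OR of negations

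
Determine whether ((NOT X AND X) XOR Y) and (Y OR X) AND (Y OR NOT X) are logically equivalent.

Yes, they are equivalent — the two output columns agree on all 4 assignments:
Y | X | Expression 1 | Expression 2
-----------------------------------
0 | 0 | 0 | 0
0 | 1 | 0 | 0
1 | 0 | 1 | 1
1 | 1 | 1 | 1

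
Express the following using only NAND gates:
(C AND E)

((C NAND E) NAND (C NAND E))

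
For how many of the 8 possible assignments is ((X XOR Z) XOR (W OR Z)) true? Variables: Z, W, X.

Satisfying assignments: (0,0,1), (0,1,0), (1,0,1), (1,1,1)
Count: 4 out of 8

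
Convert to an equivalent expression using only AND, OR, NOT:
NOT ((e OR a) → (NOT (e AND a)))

(e OR a) AND (e AND a)
(Negated implication: NOT(A → B) = A AND NOT B)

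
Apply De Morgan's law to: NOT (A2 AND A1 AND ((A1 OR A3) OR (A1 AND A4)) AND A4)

NOT A2 OR NOT A1 OR NOT ((A1 OR A3) OR (A1 AND A4)) OR NOT A4
De Morgan's: NOT(AND of terms) = OR of negations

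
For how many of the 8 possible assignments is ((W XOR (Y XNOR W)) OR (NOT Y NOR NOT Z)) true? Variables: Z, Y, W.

Satisfying assignments: (0,0,0), (0,0,1), (1,0,0), (1,0,1), (1,1,0), (1,1,1)
Count: 6 out of 8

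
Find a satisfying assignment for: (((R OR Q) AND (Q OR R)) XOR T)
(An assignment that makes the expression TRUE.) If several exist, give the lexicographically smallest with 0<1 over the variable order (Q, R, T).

Q=0, R=0, T=1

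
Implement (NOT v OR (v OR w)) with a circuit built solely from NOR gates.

(((v NOR v) NOR ((v NOR w) NOR (v NOR w))) NOR ((v NOR v) NOR ((v NOR w) NOR (v NOR w))))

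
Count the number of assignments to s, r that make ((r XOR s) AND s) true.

Satisfying assignments: (1,0)
Count: 1 out of 4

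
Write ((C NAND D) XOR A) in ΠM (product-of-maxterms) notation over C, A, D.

ΠM(2, 3, 5, 6) = (C OR NOT A OR D) AND (C OR NOT A OR NOT D) AND (NOT C OR A OR NOT D) AND (NOT C OR NOT A OR D)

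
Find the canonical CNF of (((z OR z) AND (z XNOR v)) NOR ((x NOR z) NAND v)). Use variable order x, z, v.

(x OR z OR v) AND (x OR NOT z OR v) AND (x OR NOT z OR NOT v) AND (NOT x OR z OR v) AND (NOT x OR z OR NOT v) AND (NOT x OR NOT z OR v) AND (NOT x OR NOT z OR NOT v)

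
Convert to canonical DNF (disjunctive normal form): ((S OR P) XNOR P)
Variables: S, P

(NOT S AND NOT P) OR (NOT S AND P) OR (S AND P)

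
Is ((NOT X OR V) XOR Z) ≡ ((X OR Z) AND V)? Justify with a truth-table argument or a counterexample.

No. Counterexample: with X=0, V=0, Z=0, Expression 1 = 1 but Expression 2 = 0.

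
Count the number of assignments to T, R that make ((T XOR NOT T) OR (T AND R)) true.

Satisfying assignments: (0,0), (0,1), (1,0), (1,1)
Count: 4 out of 4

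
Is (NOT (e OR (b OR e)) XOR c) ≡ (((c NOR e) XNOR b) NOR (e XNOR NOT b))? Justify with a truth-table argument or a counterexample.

No. Counterexample: with c=0, b=1, e=1, Expression 1 = 0 but Expression 2 = 1.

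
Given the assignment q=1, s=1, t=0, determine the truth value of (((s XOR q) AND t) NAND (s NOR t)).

Substituting: (((1 XOR 1) AND 0) NAND (1 NOR 0))
= 1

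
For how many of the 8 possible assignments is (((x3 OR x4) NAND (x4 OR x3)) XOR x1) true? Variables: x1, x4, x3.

Satisfying assignments: (0,0,0), (1,0,1), (1,1,0), (1,1,1)
Count: 4 out of 8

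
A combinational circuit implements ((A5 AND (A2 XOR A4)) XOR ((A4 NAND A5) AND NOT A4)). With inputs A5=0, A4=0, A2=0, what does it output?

Substituting: ((0 AND (0 XOR 0)) XOR ((0 NAND 0) AND NOT 0))
= 1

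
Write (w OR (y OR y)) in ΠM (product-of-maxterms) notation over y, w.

ΠM(0) = (y OR w)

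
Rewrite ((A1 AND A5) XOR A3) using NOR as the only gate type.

((((((A1 NOR A1) NOR (A5 NOR A5)) NOR A3) NOR (((A1 NOR A1) NOR (A5 NOR A5)) NOR A3)) NOR ((((A1 NOR A1) NOR (A5 NOR A5)) NOR A3) NOR (((A1 NOR A1) NOR (A5 NOR A5)) NOR A3))) NOR ((((((A1 NOR A1) NOR (A5 NOR A5)) NOR ((A1 NOR A1) NOR (A5 NOR A5))) NOR (A3 NOR A3)) NOR ((((A1 NOR A1) NOR (A5 NOR A5)) NOR ((A1 NOR A1) NOR (A5 NOR A5))) NOR (A3 NOR A3))) NOR (((((A1 NOR A1) NOR (A5 NOR A5)) NOR ((A1 NOR A1) NOR (A5 NOR A5))) NOR (A3 NOR A3)) NOR ((((A1 NOR A1) NOR (A5 NOR A5)) NOR ((A1 NOR A1) NOR (A5 NOR A5))) NOR (A3 NOR A3)))))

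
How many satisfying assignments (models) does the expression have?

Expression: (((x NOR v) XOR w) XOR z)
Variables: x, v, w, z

Satisfying assignments: (0,0,0,0), (0,0,1,1), (0,1,0,1), (0,1,1,0), (1,0,0,1), (1,0,1,0), (1,1,0,1), (1,1,1,0)
Count: 8 out of 16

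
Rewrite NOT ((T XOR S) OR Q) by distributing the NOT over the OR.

NOT (T XOR S) AND NOT Q
De Morgan's: NOT(OR of terms) = AND of negations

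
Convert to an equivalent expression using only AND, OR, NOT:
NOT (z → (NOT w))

z AND w
(Negated implication: NOT(A → B) = A AND NOT B)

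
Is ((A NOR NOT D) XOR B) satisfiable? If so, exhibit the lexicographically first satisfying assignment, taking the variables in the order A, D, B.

A=0, D=0, B=1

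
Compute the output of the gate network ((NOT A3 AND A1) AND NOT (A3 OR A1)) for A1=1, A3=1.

Substituting: ((NOT 1 AND 1) AND NOT (1 OR 1))
= 0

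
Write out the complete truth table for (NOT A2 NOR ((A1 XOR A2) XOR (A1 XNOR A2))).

A1 | A2 | Output
----------------
0 | 0 | 0
0 | 1 | 0
1 | 0 | 0
1 | 1 | 0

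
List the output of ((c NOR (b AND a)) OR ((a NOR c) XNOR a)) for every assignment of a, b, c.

a | b | c | Output
------------------
0 | 0 | 0 | 1
0 | 0 | 1 | 1
0 | 1 | 0 | 1
0 | 1 | 1 | 1
1 | 0 | 0 | 1
1 | 0 | 1 | 0
1 | 1 | 0 | 0
1 | 1 | 1 | 0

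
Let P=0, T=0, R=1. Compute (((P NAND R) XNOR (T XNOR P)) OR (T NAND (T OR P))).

Substituting: (((0 NAND 1) XNOR (0 XNOR 0)) OR (0 NAND (0 OR 0)))
= 1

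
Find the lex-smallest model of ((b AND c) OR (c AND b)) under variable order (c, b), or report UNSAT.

c=1, b=1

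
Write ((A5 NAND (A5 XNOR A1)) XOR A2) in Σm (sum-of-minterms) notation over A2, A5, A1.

Σm(0, 1, 2, 7) = (NOT A2 AND NOT A5 AND NOT A1) OR (NOT A2 AND NOT A5 AND A1) OR (NOT A2 AND A5 AND NOT A1) OR (A2 AND A5 AND A1)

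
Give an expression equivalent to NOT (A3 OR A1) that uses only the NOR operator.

(((A3 NOR A1) NOR (A3 NOR A1)) NOR ((A3 NOR A1) NOR (A3 NOR A1)))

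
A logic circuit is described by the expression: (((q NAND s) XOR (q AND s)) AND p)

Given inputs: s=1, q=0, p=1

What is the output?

Substituting: (((0 NAND 1) XOR (0 AND 1)) AND 1)
= 1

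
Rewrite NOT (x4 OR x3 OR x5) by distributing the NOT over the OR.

NOT x4 AND NOT x3 AND NOT x5
De Morgan's: NOT(OR of terms) = AND of negations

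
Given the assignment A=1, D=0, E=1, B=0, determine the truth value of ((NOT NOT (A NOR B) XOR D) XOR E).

Substituting: ((NOT NOT (1 NOR 0) XOR 0) XOR 1)
= 1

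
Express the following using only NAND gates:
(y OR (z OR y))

((y NAND y) NAND (((z NAND z) NAND (y NAND y)) NAND ((z NAND z) NAND (y NAND y))))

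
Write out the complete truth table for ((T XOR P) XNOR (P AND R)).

P | T | R | Output
------------------
0 | 0 | 0 | 1
0 | 0 | 1 | 1
0 | 1 | 0 | 0
0 | 1 | 1 | 0
1 | 0 | 0 | 0
1 | 0 | 1 | 1
1 | 1 | 0 | 1
1 | 1 | 1 | 0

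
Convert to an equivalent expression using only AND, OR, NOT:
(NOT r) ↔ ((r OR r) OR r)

((NOT r) AND ((r OR r) OR r)) OR (r AND NOT ((r OR r) OR r))
(Biconditional = both true or both false)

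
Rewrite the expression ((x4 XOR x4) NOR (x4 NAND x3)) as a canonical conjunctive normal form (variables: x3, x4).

(x3 OR x4) AND (x3 OR NOT x4) AND (NOT x3 OR x4)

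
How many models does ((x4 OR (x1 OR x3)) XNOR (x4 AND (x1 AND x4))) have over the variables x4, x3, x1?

Satisfying assignments: (0,0,0), (1,0,1), (1,1,1)
Count: 3 out of 8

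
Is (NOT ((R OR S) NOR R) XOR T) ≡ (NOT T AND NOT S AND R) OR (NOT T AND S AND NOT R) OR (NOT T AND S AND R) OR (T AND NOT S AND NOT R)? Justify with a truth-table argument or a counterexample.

Yes, they are equivalent — the two output columns agree on all 8 assignments:
T | S | R | Expression 1 | Expression 2
---------------------------------------
0 | 0 | 0 | 0 | 0
0 | 0 | 1 | 1 | 1
0 | 1 | 0 | 1 | 1
0 | 1 | 1 | 1 | 1
1 | 0 | 0 | 1 | 1
1 | 0 | 1 | 0 | 0
1 | 1 | 0 | 0 | 0
1 | 1 | 1 | 0 | 0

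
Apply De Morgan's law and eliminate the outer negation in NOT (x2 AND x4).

NOT x2 OR NOT x4
De Morgan's: NOT(AND of terms) = OR of negations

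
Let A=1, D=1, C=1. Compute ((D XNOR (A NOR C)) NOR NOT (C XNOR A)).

Substituting: ((1 XNOR (1 NOR 1)) NOR NOT (1 XNOR 1))
= 1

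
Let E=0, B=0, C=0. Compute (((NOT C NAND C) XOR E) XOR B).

Substituting: (((NOT 0 NAND 0) XOR 0) XOR 0)
= 1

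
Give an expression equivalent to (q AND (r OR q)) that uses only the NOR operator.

((q NOR q) NOR (((r NOR q) NOR (r NOR q)) NOR ((r NOR q) NOR (r NOR q))))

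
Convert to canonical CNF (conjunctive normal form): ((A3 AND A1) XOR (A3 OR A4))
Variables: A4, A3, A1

(A4 OR A3 OR A1) AND (A4 OR A3 OR NOT A1) AND (A4 OR NOT A3 OR NOT A1) AND (NOT A4 OR NOT A3 OR NOT A1)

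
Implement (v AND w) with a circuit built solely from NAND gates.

((v NAND w) NAND (v NAND w))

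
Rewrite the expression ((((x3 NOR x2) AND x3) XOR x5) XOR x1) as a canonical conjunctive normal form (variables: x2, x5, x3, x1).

(x2 OR x5 OR x3 OR x1) AND (x2 OR x5 OR NOT x3 OR x1) AND (x2 OR NOT x5 OR x3 OR NOT x1) AND (x2 OR NOT x5 OR NOT x3 OR NOT x1) AND (NOT x2 OR x5 OR x3 OR x1) AND (NOT x2 OR x5 OR NOT x3 OR x1) AND (NOT x2 OR NOT x5 OR x3 OR NOT x1) AND (NOT x2 OR NOT x5 OR NOT x3 OR NOT x1)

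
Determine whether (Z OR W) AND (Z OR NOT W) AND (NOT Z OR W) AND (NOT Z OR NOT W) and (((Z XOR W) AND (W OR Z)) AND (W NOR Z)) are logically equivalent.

Yes, they are equivalent — the two output columns agree on all 4 assignments:
Z | W | Expression 1 | Expression 2
-----------------------------------
0 | 0 | 0 | 0
0 | 1 | 0 | 0
1 | 0 | 0 | 0
1 | 1 | 0 | 0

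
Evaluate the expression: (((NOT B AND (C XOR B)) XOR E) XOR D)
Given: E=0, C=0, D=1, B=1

Substituting: (((NOT 1 AND (0 XOR 1)) XOR 0) XOR 1)
= 1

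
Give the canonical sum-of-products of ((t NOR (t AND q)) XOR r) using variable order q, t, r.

Σm(0, 3, 4, 7) = (NOT q AND NOT t AND NOT r) OR (NOT q AND t AND r) OR (q AND NOT t AND NOT r) OR (q AND t AND r)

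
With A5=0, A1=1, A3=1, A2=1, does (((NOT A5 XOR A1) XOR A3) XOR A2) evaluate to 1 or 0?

Substituting: (((NOT 0 XOR 1) XOR 1) XOR 1)
= 0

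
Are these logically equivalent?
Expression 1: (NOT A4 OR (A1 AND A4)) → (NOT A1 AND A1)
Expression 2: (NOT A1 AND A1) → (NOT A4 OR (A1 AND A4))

No, Converse is not equivalent to original (counterexample: A1=0, A4=0)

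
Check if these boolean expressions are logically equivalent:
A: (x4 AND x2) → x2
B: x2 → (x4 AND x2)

No, Converse is not equivalent to original (counterexample: x4=0, x2=1)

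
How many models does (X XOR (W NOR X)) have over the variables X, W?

Satisfying assignments: (0,0), (1,0), (1,1)
Count: 3 out of 4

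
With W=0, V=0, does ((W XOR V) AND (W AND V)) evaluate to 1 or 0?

Substituting: ((0 XOR 0) AND (0 AND 0))
= 0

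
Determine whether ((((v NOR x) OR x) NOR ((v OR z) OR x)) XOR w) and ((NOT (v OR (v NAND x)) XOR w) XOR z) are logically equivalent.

No. Counterexample: with w=0, z=1, x=0, v=0, Expression 1 = 0 but Expression 2 = 1.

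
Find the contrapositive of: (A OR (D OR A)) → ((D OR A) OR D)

Contrapositive: NOT ((D OR A) OR D) → NOT (A OR (D OR A))
Note: A statement and its contrapositive are logically equivalent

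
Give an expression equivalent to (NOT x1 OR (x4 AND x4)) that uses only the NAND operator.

(((x1 NAND x1) NAND (x1 NAND x1)) NAND (((x4 NAND x4) NAND (x4 NAND x4)) NAND ((x4 NAND x4) NAND (x4 NAND x4))))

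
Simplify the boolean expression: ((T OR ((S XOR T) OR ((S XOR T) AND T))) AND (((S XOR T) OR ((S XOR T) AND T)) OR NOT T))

By distribution ((E OR v) AND (E OR NOT v) = E) then absorption (E OR (E AND v) = E):
= (S XOR T)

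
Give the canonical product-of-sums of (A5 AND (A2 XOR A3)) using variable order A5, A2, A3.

ΠM(0, 1, 2, 3, 4, 7) = (A5 OR A2 OR A3) AND (A5 OR A2 OR NOT A3) AND (A5 OR NOT A2 OR A3) AND (A5 OR NOT A2 OR NOT A3) AND (NOT A5 OR A2 OR A3) AND (NOT A5 OR NOT A2 OR NOT A3)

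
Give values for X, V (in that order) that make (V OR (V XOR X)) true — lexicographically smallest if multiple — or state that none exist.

X=0, V=1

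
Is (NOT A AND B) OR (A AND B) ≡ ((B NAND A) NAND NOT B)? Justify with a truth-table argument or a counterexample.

Yes, they are equivalent — the two output columns agree on all 4 assignments:
A | B | Expression 1 | Expression 2
-----------------------------------
0 | 0 | 0 | 0
0 | 1 | 1 | 1
1 | 0 | 0 | 0
1 | 1 | 1 | 1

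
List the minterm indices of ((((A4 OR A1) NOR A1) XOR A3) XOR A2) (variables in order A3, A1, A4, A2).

Σm(0, 3, 5, 7, 9, 10, 12, 14) = (NOT A3 AND NOT A1 AND NOT A4 AND NOT A2) OR (NOT A3 AND NOT A1 AND A4 AND A2) OR (NOT A3 AND A1 AND NOT A4 AND A2) OR (NOT A3 AND A1 AND A4 AND A2) OR (A3 AND NOT A1 AND NOT A4 AND A2) OR (A3 AND NOT A1 AND A4 AND NOT A2) OR (A3 AND A1 AND NOT A4 AND NOT A2) OR (A3 AND A1 AND A4 AND NOT A2)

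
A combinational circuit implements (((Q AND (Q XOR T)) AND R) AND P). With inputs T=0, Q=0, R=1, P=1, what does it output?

Substituting: (((0 AND (0 XOR 0)) AND 1) AND 1)
= 0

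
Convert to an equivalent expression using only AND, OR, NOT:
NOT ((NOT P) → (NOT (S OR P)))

(NOT P) AND (S OR P)
(Negated implication: NOT(A → B) = A AND NOT B)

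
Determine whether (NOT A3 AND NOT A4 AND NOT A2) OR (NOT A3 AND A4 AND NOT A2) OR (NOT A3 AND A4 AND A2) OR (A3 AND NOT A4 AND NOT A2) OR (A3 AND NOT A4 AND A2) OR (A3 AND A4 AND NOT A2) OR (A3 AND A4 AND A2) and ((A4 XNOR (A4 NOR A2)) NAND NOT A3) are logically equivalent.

Yes, they are equivalent — the two output columns agree on all 8 assignments:
A3 | A4 | A2 | Expression 1 | Expression 2
------------------------------------------
0 | 0 | 0 | 1 | 1
0 | 0 | 1 | 0 | 0
0 | 1 | 0 | 1 | 1
0 | 1 | 1 | 1 | 1
1 | 0 | 0 | 1 | 1
1 | 0 | 1 | 1 | 1
1 | 1 | 0 | 1 | 1
1 | 1 | 1 | 1 | 1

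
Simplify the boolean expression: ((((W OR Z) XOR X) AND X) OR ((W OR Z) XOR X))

By absorption (E OR (E AND v) = E):
= ((W OR Z) XOR X)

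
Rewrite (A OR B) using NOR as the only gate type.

((A NOR B) NOR (A NOR B))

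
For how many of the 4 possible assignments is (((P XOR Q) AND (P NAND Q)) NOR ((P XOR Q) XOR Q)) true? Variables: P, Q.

Satisfying assignments: (0,0)
Count: 1 out of 4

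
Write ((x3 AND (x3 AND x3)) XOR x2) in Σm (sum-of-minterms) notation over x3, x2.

Σm(1, 2) = (NOT x3 AND x2) OR (x3 AND NOT x2)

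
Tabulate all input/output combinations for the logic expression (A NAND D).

D | A | Output
--------------
0 | 0 | 1
0 | 1 | 1
1 | 0 | 1
1 | 1 | 0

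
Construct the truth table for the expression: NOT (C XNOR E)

E | C | Output
--------------
0 | 0 | 0
0 | 1 | 1
1 | 0 | 1
1 | 1 | 0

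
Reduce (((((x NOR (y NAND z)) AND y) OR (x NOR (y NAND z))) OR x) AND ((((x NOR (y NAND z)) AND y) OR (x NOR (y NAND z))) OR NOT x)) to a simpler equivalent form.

By distribution ((E OR v) AND (E OR NOT v) = E) then absorption (E OR (E AND v) = E):
= (x NOR (y NAND z))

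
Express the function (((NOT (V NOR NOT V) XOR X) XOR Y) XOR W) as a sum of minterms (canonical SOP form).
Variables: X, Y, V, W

Σm(0, 2, 5, 7, 9, 11, 12, 14) = (NOT X AND NOT Y AND NOT V AND NOT W) OR (NOT X AND NOT Y AND V AND NOT W) OR (NOT X AND Y AND NOT V AND W) OR (NOT X AND Y AND V AND W) OR (X AND NOT Y AND NOT V AND W) OR (X AND NOT Y AND V AND W) OR (X AND Y AND NOT V AND NOT W) OR (X AND Y AND V AND NOT W)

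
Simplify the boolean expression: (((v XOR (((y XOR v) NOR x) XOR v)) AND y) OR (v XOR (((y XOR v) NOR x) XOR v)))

By absorption (E OR (E AND v) = E) then XOR self-cancellation ((E XOR v) XOR v = E):
= ((y XOR v) NOR x)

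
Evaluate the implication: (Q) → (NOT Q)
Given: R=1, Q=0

Antecedent (Q) = 0; consequent (NOT Q) = 1.
0 → 1 = 1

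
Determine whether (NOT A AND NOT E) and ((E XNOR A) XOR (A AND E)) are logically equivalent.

Yes, they are equivalent — the two output columns agree on all 4 assignments:
A | E | Expression 1 | Expression 2
-----------------------------------
0 | 0 | 1 | 1
0 | 1 | 0 | 0
1 | 0 | 0 | 0
1 | 1 | 0 | 0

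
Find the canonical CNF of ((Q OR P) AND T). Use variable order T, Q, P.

(T OR Q OR P) AND (T OR Q OR NOT P) AND (T OR NOT Q OR P) AND (T OR NOT Q OR NOT P) AND (NOT T OR Q OR P)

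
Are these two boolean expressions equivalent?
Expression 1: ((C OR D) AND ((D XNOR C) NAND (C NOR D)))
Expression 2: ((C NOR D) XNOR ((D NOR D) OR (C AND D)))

No. Counterexample: with C=0, D=0, Expression 1 = 0 but Expression 2 = 1.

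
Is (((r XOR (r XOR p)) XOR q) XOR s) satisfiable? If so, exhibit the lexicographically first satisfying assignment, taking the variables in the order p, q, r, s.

p=0, q=0, r=0, s=1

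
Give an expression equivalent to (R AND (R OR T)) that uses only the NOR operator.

((R NOR R) NOR (((R NOR T) NOR (R NOR T)) NOR ((R NOR T) NOR (R NOR T))))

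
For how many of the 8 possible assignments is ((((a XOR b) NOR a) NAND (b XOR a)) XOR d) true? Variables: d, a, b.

Satisfying assignments: (0,0,0), (0,0,1), (0,1,0), (0,1,1)
Count: 4 out of 8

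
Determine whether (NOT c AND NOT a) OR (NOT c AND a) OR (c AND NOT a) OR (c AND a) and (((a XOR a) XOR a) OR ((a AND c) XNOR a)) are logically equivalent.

Yes, they are equivalent — the two output columns agree on all 4 assignments:
c | a | Expression 1 | Expression 2
-----------------------------------
0 | 0 | 1 | 1
0 | 1 | 1 | 1
1 | 0 | 1 | 1
1 | 1 | 1 | 1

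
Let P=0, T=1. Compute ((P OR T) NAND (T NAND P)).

Substituting: ((0 OR 1) NAND (1 NAND 0))
= 0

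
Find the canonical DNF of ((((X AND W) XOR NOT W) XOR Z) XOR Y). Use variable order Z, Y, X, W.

(NOT Z AND NOT Y AND NOT X AND NOT W) OR (NOT Z AND NOT Y AND X AND NOT W) OR (NOT Z AND NOT Y AND X AND W) OR (NOT Z AND Y AND NOT X AND W) OR (Z AND NOT Y AND NOT X AND W) OR (Z AND Y AND NOT X AND NOT W) OR (Z AND Y AND X AND NOT W) OR (Z AND Y AND X AND W)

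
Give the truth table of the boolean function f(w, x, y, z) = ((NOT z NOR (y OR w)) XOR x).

w | x | y | z | Output
----------------------
0 | 0 | 0 | 0 | 0
0 | 0 | 0 | 1 | 1
0 | 0 | 1 | 0 | 0
0 | 0 | 1 | 1 | 0
0 | 1 | 0 | 0 | 1
0 | 1 | 0 | 1 | 0
0 | 1 | 1 | 0 | 1
0 | 1 | 1 | 1 | 1
1 | 0 | 0 | 0 | 0
1 | 0 | 0 | 1 | 0
1 | 0 | 1 | 0 | 0
1 | 0 | 1 | 1 | 0
1 | 1 | 0 | 0 | 1
1 | 1 | 0 | 1 | 1
1 | 1 | 1 | 0 | 1
1 | 1 | 1 | 1 | 1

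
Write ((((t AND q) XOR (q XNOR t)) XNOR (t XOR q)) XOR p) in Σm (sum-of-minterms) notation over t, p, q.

Σm(2, 3, 5, 6) = (NOT t AND p AND NOT q) OR (NOT t AND p AND q) OR (t AND NOT p AND q) OR (t AND p AND NOT q)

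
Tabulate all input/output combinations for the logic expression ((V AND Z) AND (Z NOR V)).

Z | V | Output
--------------
0 | 0 | 0
0 | 1 | 0
1 | 0 | 0
1 | 1 | 0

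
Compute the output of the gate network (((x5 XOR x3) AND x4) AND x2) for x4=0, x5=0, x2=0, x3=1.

Substituting: (((0 XOR 1) AND 0) AND 0)
= 0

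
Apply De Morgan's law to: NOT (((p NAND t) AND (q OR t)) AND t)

NOT ((p NAND t) AND (q OR t)) OR NOT t
De Morgan's: NOT(AND of terms) = OR of negations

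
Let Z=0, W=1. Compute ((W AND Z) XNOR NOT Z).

Substituting: ((1 AND 0) XNOR NOT 0)
= 0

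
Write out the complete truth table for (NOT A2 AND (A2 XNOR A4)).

A2 | A4 | Output
----------------
0 | 0 | 1
0 | 1 | 0
1 | 0 | 0
1 | 1 | 0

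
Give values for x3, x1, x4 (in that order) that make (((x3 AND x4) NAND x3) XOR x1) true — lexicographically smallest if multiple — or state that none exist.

x3=0, x1=0, x4=0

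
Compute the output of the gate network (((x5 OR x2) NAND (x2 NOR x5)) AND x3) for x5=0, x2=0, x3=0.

Substituting: (((0 OR 0) NAND (0 NOR 0)) AND 0)
= 0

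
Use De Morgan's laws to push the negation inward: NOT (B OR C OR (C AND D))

NOT B AND NOT C AND NOT (C AND D)
De Morgan's: NOT(OR of terms) = AND of negations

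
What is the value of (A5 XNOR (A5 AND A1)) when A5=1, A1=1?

Substituting: (1 XNOR (1 AND 1))
= 1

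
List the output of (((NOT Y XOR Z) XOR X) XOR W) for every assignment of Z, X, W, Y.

Z | X | W | Y | Output
----------------------
0 | 0 | 0 | 0 | 1
0 | 0 | 0 | 1 | 0
0 | 0 | 1 | 0 | 0
0 | 0 | 1 | 1 | 1
0 | 1 | 0 | 0 | 0
0 | 1 | 0 | 1 | 1
0 | 1 | 1 | 0 | 1
0 | 1 | 1 | 1 | 0
1 | 0 | 0 | 0 | 0
1 | 0 | 0 | 1 | 1
1 | 0 | 1 | 0 | 1
1 | 0 | 1 | 1 | 0
1 | 1 | 0 | 0 | 1
1 | 1 | 0 | 1 | 0
1 | 1 | 1 | 0 | 0
1 | 1 | 1 | 1 | 1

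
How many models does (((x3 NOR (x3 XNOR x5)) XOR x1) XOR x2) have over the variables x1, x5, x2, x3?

Satisfying assignments: (0,0,1,0), (0,0,1,1), (0,1,0,0), (0,1,1,1), (1,0,0,0), (1,0,0,1), (1,1,0,1), (1,1,1,0)
Count: 8 out of 16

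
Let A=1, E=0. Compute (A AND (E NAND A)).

Substituting: (1 AND (0 NAND 1))
= 1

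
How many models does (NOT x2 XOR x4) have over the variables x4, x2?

Satisfying assignments: (0,0), (1,1)
Count: 2 out of 4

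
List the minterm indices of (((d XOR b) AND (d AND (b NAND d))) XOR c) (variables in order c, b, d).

Σm(1, 4, 6, 7) = (NOT c AND NOT b AND d) OR (c AND NOT b AND NOT d) OR (c AND b AND NOT d) OR (c AND b AND d)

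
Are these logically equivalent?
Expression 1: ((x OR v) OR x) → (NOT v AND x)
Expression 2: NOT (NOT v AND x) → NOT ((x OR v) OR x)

Yes, Contrapositive is always equivalent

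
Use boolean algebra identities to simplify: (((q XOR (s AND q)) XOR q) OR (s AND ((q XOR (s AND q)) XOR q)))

By absorption (E OR (E AND v) = E) then XOR self-cancellation ((E XOR v) XOR v = E):
= (s AND q)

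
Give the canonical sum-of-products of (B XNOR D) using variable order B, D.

Σm(0, 3) = (NOT B AND NOT D) OR (B AND D)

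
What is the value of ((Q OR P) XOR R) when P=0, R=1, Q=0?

Substituting: ((0 OR 0) XOR 1)
= 1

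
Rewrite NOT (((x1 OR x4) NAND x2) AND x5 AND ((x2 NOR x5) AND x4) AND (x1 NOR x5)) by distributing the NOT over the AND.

NOT ((x1 OR x4) NAND x2) OR NOT x5 OR NOT ((x2 NOR x5) AND x4) OR NOT (x1 NOR x5)
De Morgan's: NOT(AND of terms) = OR of negations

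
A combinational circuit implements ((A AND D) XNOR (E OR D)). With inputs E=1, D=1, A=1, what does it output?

Substituting: ((1 AND 1) XNOR (1 OR 1))
= 1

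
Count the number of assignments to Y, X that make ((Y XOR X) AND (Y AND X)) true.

No assignment satisfies the expression.
Count: 0 out of 4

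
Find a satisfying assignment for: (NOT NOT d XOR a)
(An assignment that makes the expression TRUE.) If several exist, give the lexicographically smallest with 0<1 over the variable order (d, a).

d=0, a=1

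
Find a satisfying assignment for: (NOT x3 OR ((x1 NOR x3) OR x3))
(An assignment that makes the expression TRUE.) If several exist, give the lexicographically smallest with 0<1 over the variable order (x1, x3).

x1=0, x3=0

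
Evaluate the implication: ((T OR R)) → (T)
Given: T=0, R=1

Antecedent ((T OR R)) = 1; consequent (T) = 0.
1 → 0 = 0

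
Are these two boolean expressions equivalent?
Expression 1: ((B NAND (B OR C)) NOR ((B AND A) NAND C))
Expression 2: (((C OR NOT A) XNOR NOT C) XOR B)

No. Counterexample: with B=0, C=0, A=0, Expression 1 = 0 but Expression 2 = 1.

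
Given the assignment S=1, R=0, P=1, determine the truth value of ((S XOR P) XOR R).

Substituting: ((1 XOR 1) XOR 0)
= 0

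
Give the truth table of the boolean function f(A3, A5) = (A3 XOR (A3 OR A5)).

A3 | A5 | Output
----------------
0 | 0 | 0
0 | 1 | 1
1 | 0 | 0
1 | 1 | 0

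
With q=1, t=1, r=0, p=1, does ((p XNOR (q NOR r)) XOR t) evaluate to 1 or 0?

Substituting: ((1 XNOR (1 NOR 0)) XOR 1)
= 1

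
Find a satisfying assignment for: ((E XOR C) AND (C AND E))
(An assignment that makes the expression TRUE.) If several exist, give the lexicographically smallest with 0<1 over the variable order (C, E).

UNSATISFIABLE - no assignment makes this expression true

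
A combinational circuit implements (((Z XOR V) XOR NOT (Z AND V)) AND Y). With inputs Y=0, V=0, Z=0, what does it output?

Substituting: (((0 XOR 0) XOR NOT (0 AND 0)) AND 0)
= 0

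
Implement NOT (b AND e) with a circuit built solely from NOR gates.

(((b NOR b) NOR (e NOR e)) NOR ((b NOR b) NOR (e NOR e)))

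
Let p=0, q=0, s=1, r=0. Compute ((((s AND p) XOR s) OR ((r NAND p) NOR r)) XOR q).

Substituting: ((((1 AND 0) XOR 1) OR ((0 NAND 0) NOR 0)) XOR 0)
= 1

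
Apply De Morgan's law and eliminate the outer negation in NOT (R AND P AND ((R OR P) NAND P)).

NOT R OR NOT P OR NOT ((R OR P) NAND P)
De Morgan's: NOT(AND of terms) = OR of negations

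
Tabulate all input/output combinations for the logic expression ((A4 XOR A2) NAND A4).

A4 | A2 | Output
----------------
0 | 0 | 1
0 | 1 | 1
1 | 0 | 0
1 | 1 | 1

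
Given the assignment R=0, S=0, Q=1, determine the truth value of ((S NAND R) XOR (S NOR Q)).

Substituting: ((0 NAND 0) XOR (0 NOR 1))
= 1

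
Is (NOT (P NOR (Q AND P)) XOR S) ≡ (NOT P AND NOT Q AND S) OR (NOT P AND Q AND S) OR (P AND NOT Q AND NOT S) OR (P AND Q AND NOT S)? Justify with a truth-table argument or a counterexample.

Yes, they are equivalent — the two output columns agree on all 8 assignments:
P | Q | S | Expression 1 | Expression 2
---------------------------------------
0 | 0 | 0 | 0 | 0
0 | 0 | 1 | 1 | 1
0 | 1 | 0 | 0 | 0
0 | 1 | 1 | 1 | 1
1 | 0 | 0 | 1 | 1
1 | 0 | 1 | 0 | 0
1 | 1 | 0 | 1 | 1
1 | 1 | 1 | 0 | 0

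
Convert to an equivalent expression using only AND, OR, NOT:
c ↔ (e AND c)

(c AND (e AND c)) OR (NOT c AND NOT (e AND c))
(Biconditional = both true or both false)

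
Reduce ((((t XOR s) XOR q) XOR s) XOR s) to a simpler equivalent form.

By XOR self-cancellation ((E XOR v) XOR v = E):
= ((t XOR s) XOR q)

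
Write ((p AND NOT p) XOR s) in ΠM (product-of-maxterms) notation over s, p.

ΠM(0, 1) = (s OR p) AND (s OR NOT p)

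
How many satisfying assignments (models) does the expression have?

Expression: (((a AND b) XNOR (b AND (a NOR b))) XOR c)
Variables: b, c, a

Satisfying assignments: (0,0,0), (0,0,1), (1,0,0), (1,1,1)
Count: 4 out of 8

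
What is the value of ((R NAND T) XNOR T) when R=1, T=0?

Substituting: ((1 NAND 0) XNOR 0)
= 0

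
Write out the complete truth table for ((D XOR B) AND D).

D | B | Output
--------------
0 | 0 | 0
0 | 1 | 0
1 | 0 | 1
1 | 1 | 0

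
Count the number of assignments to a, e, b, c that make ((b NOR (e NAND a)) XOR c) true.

Satisfying assignments: (0,0,0,1), (0,0,1,1), (0,1,0,1), (0,1,1,1), (1,0,0,1), (1,0,1,1), (1,1,0,0), (1,1,1,1)
Count: 8 out of 16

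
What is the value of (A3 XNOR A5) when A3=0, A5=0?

Substituting: (0 XNOR 0)
= 1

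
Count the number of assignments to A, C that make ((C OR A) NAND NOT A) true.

Satisfying assignments: (0,0), (1,0), (1,1)
Count: 3 out of 4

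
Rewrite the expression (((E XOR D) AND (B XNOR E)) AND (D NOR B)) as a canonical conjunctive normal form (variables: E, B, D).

(E OR B OR D) AND (E OR B OR NOT D) AND (E OR NOT B OR D) AND (E OR NOT B OR NOT D) AND (NOT E OR B OR D) AND (NOT E OR B OR NOT D) AND (NOT E OR NOT B OR D) AND (NOT E OR NOT B OR NOT D)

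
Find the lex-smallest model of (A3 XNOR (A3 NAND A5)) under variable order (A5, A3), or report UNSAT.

A5=0, A3=1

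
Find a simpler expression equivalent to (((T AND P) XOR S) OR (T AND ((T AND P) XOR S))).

By absorption (E OR (E AND v) = E):
= ((T AND P) XOR S)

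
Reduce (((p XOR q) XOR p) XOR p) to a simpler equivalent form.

By XOR self-cancellation ((E XOR v) XOR v = E):
= (p XOR q)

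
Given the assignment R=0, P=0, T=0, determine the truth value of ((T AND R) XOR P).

Substituting: ((0 AND 0) XOR 0)
= 0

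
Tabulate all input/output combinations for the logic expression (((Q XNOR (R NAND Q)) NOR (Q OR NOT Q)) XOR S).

S | R | Q | Output
------------------
0 | 0 | 0 | 0
0 | 0 | 1 | 0
0 | 1 | 0 | 0
0 | 1 | 1 | 0
1 | 0 | 0 | 1
1 | 0 | 1 | 1
1 | 1 | 0 | 1
1 | 1 | 1 | 1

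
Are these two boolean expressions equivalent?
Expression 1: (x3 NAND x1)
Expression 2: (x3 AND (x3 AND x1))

No. Counterexample: with x1=0, x3=0, Expression 1 = 1 but Expression 2 = 0.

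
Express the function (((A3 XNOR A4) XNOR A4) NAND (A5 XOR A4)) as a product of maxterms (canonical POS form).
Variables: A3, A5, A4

ΠM(5, 6) = (NOT A3 OR A5 OR NOT A4) AND (NOT A3 OR NOT A5 OR A4)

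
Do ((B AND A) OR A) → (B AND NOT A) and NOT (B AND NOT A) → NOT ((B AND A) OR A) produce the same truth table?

Yes, Contrapositive is always equivalent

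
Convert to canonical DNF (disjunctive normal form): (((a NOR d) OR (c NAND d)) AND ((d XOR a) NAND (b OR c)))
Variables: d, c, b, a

(NOT d AND NOT c AND NOT b AND NOT a) OR (NOT d AND NOT c AND NOT b AND a) OR (NOT d AND NOT c AND b AND NOT a) OR (NOT d AND c AND NOT b AND NOT a) OR (NOT d AND c AND b AND NOT a) OR (d AND NOT c AND NOT b AND NOT a) OR (d AND NOT c AND NOT b AND a) OR (d AND NOT c AND b AND a)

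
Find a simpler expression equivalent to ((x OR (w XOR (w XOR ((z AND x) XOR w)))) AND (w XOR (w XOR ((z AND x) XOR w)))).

By absorption (E AND (E OR v) = E) then XOR self-cancellation ((E XOR v) XOR v = E):
= ((z AND x) XOR w)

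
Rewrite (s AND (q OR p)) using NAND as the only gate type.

((s NAND ((q NAND q) NAND (p NAND p))) NAND (s NAND ((q NAND q) NAND (p NAND p))))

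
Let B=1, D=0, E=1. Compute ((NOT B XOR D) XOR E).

Substituting: ((NOT 1 XOR 0) XOR 1)
= 1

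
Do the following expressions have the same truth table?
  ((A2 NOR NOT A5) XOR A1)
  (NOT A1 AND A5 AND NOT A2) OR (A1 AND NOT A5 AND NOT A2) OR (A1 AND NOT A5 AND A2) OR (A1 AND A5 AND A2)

Yes, they are equivalent — the two output columns agree on all 8 assignments:
A1 | A5 | A2 | Expression 1 | Expression 2
------------------------------------------
0 | 0 | 0 | 0 | 0
0 | 0 | 1 | 0 | 0
0 | 1 | 0 | 1 | 1
0 | 1 | 1 | 0 | 0
1 | 0 | 0 | 1 | 1
1 | 0 | 1 | 1 | 1
1 | 1 | 0 | 0 | 0
1 | 1 | 1 | 1 | 1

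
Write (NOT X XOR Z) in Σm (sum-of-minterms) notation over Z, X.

Σm(0, 3) = (NOT Z AND NOT X) OR (Z AND X)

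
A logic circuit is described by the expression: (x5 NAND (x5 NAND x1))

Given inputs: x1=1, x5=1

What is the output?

Substituting: (1 NAND (1 NAND 1))
= 1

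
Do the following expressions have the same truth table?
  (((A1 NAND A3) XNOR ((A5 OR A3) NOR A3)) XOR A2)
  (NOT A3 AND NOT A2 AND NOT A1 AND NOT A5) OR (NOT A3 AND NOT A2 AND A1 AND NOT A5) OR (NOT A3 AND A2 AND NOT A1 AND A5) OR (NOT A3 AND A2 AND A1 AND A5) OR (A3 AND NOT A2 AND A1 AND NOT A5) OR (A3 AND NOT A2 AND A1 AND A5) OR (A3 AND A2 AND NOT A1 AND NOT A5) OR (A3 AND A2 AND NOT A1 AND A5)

Yes, they are equivalent — the two output columns agree on all 16 assignments:
A3 | A2 | A1 | A5 | Expression 1 | Expression 2
-----------------------------------------------
0 | 0 | 0 | 0 | 1 | 1
0 | 0 | 0 | 1 | 0 | 0
0 | 0 | 1 | 0 | 1 | 1
0 | 0 | 1 | 1 | 0 | 0
0 | 1 | 0 | 0 | 0 | 0
0 | 1 | 0 | 1 | 1 | 1
0 | 1 | 1 | 0 | 0 | 0
0 | 1 | 1 | 1 | 1 | 1
1 | 0 | 0 | 0 | 0 | 0
1 | 0 | 0 | 1 | 0 | 0
1 | 0 | 1 | 0 | 1 | 1
1 | 0 | 1 | 1 | 1 | 1
1 | 1 | 0 | 0 | 1 | 1
1 | 1 | 0 | 1 | 1 | 1
1 | 1 | 1 | 0 | 0 | 0
1 | 1 | 1 | 1 | 0 | 0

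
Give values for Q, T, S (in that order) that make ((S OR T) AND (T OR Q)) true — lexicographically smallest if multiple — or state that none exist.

Q=0, T=1, S=0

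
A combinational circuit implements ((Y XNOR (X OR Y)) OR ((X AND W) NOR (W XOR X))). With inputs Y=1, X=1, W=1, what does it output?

Substituting: ((1 XNOR (1 OR 1)) OR ((1 AND 1) NOR (1 XOR 1)))
= 1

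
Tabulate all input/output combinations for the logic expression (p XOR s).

p | s | Output
--------------
0 | 0 | 0
0 | 1 | 1
1 | 0 | 1
1 | 1 | 0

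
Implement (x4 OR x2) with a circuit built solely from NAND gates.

((x4 NAND x4) NAND (x2 NAND x2))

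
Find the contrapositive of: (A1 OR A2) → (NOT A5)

Contrapositive: A5 → NOT (A1 OR A2)
Note: A statement and its contrapositive are logically equivalent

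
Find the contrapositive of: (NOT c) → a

Contrapositive: NOT a → c
Note: A statement and its contrapositive are logically equivalent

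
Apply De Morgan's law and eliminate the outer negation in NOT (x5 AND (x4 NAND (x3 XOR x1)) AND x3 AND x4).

NOT x5 OR NOT (x4 NAND (x3 XOR x1)) OR NOT x3 OR NOT x4
De Morgan's: NOT(AND of terms) = OR of negations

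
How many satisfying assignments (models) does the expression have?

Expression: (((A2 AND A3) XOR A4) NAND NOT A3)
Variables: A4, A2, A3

Satisfying assignments: (0,0,0), (0,0,1), (0,1,0), (0,1,1), (1,0,1), (1,1,1)
Count: 6 out of 8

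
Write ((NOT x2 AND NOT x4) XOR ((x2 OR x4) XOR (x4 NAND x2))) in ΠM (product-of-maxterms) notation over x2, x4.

ΠM(0, 1, 2) = (x2 OR x4) AND (x2 OR NOT x4) AND (NOT x2 OR x4)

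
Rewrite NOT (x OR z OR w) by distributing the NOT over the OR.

NOT x AND NOT z AND NOT w
De Morgan's: NOT(OR of terms) = AND of negations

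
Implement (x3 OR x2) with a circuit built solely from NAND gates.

((x3 NAND x3) NAND (x2 NAND x2))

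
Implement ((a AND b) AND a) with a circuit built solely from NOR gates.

((((a NOR a) NOR (b NOR b)) NOR ((a NOR a) NOR (b NOR b))) NOR (a NOR a))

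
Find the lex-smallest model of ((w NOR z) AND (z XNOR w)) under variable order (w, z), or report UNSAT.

w=0, z=0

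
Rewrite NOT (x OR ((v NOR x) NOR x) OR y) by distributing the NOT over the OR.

NOT x AND NOT ((v NOR x) NOR x) AND NOT y
De Morgan's: NOT(OR of terms) = AND of negations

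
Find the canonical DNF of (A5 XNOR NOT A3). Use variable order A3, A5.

(NOT A3 AND A5) OR (A3 AND NOT A5)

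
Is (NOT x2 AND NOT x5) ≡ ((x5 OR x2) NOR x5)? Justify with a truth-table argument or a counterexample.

Yes, they are equivalent — the two output columns agree on all 4 assignments:
x2 | x5 | Expression 1 | Expression 2
-------------------------------------
0 | 0 | 1 | 1
0 | 1 | 0 | 0
1 | 0 | 0 | 0
1 | 1 | 0 | 0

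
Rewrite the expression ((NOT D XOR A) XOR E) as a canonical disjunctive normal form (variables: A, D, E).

(NOT A AND NOT D AND NOT E) OR (NOT A AND D AND E) OR (A AND NOT D AND E) OR (A AND D AND NOT E)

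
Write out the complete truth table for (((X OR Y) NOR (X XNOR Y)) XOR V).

V | Y | X | Output
------------------
0 | 0 | 0 | 0
0 | 0 | 1 | 0
0 | 1 | 0 | 0
0 | 1 | 1 | 0
1 | 0 | 0 | 1
1 | 0 | 1 | 1
1 | 1 | 0 | 1
1 | 1 | 1 | 1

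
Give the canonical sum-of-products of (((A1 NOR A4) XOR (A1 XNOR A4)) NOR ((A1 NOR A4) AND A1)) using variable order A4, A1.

Σm(0, 1, 2) = (NOT A4 AND NOT A1) OR (NOT A4 AND A1) OR (A4 AND NOT A1)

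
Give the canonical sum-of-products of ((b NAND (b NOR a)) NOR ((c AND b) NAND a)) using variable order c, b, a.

Σm() = FALSE (no minterms)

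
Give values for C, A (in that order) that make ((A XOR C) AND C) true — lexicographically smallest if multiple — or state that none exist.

C=1, A=0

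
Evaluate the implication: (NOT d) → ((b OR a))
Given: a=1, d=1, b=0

Antecedent (NOT d) = 0; consequent ((b OR a)) = 1.
0 → 1 = 1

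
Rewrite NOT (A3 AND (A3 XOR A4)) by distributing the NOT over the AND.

NOT A3 OR NOT (A3 XOR A4)
De Morgan's: NOT(AND of terms) = OR of negations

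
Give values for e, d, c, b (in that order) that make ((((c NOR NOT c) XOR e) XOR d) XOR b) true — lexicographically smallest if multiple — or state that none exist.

e=0, d=0, c=0, b=1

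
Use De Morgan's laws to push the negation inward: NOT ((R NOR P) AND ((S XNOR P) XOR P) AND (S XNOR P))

NOT (R NOR P) OR NOT ((S XNOR P) XOR P) OR NOT (S XNOR P)
De Morgan's: NOT(AND of terms) = OR of negations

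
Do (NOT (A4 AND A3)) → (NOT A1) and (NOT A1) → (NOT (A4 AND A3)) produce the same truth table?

No, Converse is not equivalent to original (counterexample: A4=0, A1=1, A3=0)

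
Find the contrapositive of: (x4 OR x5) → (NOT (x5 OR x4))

Contrapositive: (x5 OR x4) → NOT (x4 OR x5)
Note: A statement and its contrapositive are logically equivalent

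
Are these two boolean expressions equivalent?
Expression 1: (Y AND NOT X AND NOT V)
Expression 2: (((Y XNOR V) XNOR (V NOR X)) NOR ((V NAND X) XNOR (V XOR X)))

Yes, they are equivalent — the two output columns agree on all 8 assignments:
Y | X | V | Expression 1 | Expression 2
---------------------------------------
0 | 0 | 0 | 0 | 0
0 | 0 | 1 | 0 | 0
0 | 1 | 0 | 0 | 0
0 | 1 | 1 | 0 | 0
1 | 0 | 0 | 1 | 1
1 | 0 | 1 | 0 | 0
1 | 1 | 0 | 0 | 0
1 | 1 | 1 | 0 | 0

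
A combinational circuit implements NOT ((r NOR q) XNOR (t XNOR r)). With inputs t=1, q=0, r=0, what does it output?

Substituting: NOT ((0 NOR 0) XNOR (1 XNOR 0))
= 1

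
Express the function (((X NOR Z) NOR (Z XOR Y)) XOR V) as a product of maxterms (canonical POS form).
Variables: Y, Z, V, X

ΠM(0, 3, 4, 5, 8, 9, 14, 15) = (Y OR Z OR V OR X) AND (Y OR Z OR NOT V OR NOT X) AND (Y OR NOT Z OR V OR X) AND (Y OR NOT Z OR V OR NOT X) AND (NOT Y OR Z OR V OR X) AND (NOT Y OR Z OR V OR NOT X) AND (NOT Y OR NOT Z OR NOT V OR X) AND (NOT Y OR NOT Z OR NOT V OR NOT X)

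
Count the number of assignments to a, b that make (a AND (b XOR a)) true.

Satisfying assignments: (1,0)
Count: 1 out of 4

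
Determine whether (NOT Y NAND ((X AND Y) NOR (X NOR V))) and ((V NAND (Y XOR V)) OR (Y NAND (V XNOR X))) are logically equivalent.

No. Counterexample: with X=0, Y=0, V=1, Expression 1 = 0 but Expression 2 = 1.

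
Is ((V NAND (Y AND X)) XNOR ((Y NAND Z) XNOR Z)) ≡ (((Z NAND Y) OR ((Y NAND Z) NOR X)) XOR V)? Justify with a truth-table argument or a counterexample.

No. Counterexample: with Y=0, Z=0, X=0, V=0, Expression 1 = 0 but Expression 2 = 1.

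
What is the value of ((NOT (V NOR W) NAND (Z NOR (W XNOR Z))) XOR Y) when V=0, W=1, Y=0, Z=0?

Substituting: ((NOT (0 NOR 1) NAND (0 NOR (1 XNOR 0))) XOR 0)
= 0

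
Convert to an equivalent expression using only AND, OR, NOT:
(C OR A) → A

NOT (C OR A) OR A
(Implication elimination: A → B = NOT A OR B)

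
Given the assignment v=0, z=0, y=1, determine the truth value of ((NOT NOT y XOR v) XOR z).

Substituting: ((NOT NOT 1 XOR 0) XOR 0)
= 1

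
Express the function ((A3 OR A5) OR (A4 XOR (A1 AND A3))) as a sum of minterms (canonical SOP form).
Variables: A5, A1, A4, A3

Σm(1, 2, 3, 5, 6, 7, 8, 9, 10, 11, 12, 13, 14, 15) = (NOT A5 AND NOT A1 AND NOT A4 AND A3) OR (NOT A5 AND NOT A1 AND A4 AND NOT A3) OR (NOT A5 AND NOT A1 AND A4 AND A3) OR (NOT A5 AND A1 AND NOT A4 AND A3) OR (NOT A5 AND A1 AND A4 AND NOT A3) OR (NOT A5 AND A1 AND A4 AND A3) OR (A5 AND NOT A1 AND NOT A4 AND NOT A3) OR (A5 AND NOT A1 AND NOT A4 AND A3) OR (A5 AND NOT A1 AND A4 AND NOT A3) OR (A5 AND NOT A1 AND A4 AND A3) OR (A5 AND A1 AND NOT A4 AND NOT A3) OR (A5 AND A1 AND NOT A4 AND A3) OR (A5 AND A1 AND A4 AND NOT A3) OR (A5 AND A1 AND A4 AND A3)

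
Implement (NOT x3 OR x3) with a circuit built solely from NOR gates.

(((x3 NOR x3) NOR x3) NOR ((x3 NOR x3) NOR x3))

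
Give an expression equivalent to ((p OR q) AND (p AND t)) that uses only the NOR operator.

((((p NOR q) NOR (p NOR q)) NOR ((p NOR q) NOR (p NOR q))) NOR (((p NOR p) NOR (t NOR t)) NOR ((p NOR p) NOR (t NOR t))))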